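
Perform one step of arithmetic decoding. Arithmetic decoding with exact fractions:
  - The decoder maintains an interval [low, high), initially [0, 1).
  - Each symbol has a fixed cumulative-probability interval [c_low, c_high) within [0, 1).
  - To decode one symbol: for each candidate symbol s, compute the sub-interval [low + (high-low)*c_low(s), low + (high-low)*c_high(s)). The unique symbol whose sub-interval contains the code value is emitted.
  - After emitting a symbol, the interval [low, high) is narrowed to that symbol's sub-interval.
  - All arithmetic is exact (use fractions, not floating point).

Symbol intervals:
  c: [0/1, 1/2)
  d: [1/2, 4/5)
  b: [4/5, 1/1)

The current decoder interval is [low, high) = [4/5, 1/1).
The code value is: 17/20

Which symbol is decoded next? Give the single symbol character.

Answer: c

Derivation:
Interval width = high − low = 1/1 − 4/5 = 1/5
Scaled code = (code − low) / width = (17/20 − 4/5) / 1/5 = 1/4
  c: [0/1, 1/2) ← scaled code falls here ✓
  d: [1/2, 4/5) 
  b: [4/5, 1/1) 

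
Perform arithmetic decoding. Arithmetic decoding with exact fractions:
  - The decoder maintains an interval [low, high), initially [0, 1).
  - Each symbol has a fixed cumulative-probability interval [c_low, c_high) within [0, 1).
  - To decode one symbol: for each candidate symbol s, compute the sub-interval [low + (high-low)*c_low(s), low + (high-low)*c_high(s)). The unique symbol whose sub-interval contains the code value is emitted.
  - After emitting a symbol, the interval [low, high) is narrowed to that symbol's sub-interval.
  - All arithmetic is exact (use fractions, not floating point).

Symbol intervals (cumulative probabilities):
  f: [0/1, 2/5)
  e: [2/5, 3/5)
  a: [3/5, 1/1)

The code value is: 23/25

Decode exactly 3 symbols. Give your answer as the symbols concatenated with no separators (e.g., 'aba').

Answer: aae

Derivation:
Step 1: interval [0/1, 1/1), width = 1/1 - 0/1 = 1/1
  'f': [0/1 + 1/1*0/1, 0/1 + 1/1*2/5) = [0/1, 2/5)
  'e': [0/1 + 1/1*2/5, 0/1 + 1/1*3/5) = [2/5, 3/5)
  'a': [0/1 + 1/1*3/5, 0/1 + 1/1*1/1) = [3/5, 1/1) <- contains code 23/25
  emit 'a', narrow to [3/5, 1/1)
Step 2: interval [3/5, 1/1), width = 1/1 - 3/5 = 2/5
  'f': [3/5 + 2/5*0/1, 3/5 + 2/5*2/5) = [3/5, 19/25)
  'e': [3/5 + 2/5*2/5, 3/5 + 2/5*3/5) = [19/25, 21/25)
  'a': [3/5 + 2/5*3/5, 3/5 + 2/5*1/1) = [21/25, 1/1) <- contains code 23/25
  emit 'a', narrow to [21/25, 1/1)
Step 3: interval [21/25, 1/1), width = 1/1 - 21/25 = 4/25
  'f': [21/25 + 4/25*0/1, 21/25 + 4/25*2/5) = [21/25, 113/125)
  'e': [21/25 + 4/25*2/5, 21/25 + 4/25*3/5) = [113/125, 117/125) <- contains code 23/25
  'a': [21/25 + 4/25*3/5, 21/25 + 4/25*1/1) = [117/125, 1/1)
  emit 'e', narrow to [113/125, 117/125)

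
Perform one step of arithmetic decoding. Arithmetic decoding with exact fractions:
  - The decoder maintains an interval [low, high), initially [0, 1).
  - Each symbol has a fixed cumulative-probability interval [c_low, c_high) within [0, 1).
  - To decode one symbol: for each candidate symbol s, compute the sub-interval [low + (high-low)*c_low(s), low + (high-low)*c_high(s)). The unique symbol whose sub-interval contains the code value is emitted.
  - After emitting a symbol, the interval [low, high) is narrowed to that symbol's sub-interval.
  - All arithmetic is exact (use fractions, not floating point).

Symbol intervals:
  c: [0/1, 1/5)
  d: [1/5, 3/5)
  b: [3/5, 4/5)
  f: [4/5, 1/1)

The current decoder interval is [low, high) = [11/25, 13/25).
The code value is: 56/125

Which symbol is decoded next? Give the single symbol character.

Interval width = high − low = 13/25 − 11/25 = 2/25
Scaled code = (code − low) / width = (56/125 − 11/25) / 2/25 = 1/10
  c: [0/1, 1/5) ← scaled code falls here ✓
  d: [1/5, 3/5) 
  b: [3/5, 4/5) 
  f: [4/5, 1/1) 

Answer: c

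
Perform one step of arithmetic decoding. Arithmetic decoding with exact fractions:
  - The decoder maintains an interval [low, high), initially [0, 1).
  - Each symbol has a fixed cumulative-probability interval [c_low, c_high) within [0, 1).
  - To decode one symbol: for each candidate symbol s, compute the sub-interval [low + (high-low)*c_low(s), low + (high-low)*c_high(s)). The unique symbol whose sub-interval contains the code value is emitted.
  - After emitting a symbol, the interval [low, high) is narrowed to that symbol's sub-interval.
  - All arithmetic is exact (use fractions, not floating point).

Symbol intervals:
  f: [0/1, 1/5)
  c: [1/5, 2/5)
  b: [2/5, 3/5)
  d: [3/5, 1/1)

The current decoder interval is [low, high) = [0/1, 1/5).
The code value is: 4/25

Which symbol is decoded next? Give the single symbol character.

Interval width = high − low = 1/5 − 0/1 = 1/5
Scaled code = (code − low) / width = (4/25 − 0/1) / 1/5 = 4/5
  f: [0/1, 1/5) 
  c: [1/5, 2/5) 
  b: [2/5, 3/5) 
  d: [3/5, 1/1) ← scaled code falls here ✓

Answer: d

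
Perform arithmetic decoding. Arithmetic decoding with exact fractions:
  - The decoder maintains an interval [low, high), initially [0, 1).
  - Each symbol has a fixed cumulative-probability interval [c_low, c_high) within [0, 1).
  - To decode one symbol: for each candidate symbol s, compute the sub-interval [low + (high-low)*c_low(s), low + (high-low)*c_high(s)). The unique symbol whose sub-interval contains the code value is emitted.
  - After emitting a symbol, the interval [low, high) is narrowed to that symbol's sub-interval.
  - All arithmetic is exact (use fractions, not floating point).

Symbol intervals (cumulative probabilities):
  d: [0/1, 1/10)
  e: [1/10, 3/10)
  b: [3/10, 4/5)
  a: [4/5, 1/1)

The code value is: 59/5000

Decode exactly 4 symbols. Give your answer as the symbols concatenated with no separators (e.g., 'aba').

Answer: deda

Derivation:
Step 1: interval [0/1, 1/1), width = 1/1 - 0/1 = 1/1
  'd': [0/1 + 1/1*0/1, 0/1 + 1/1*1/10) = [0/1, 1/10) <- contains code 59/5000
  'e': [0/1 + 1/1*1/10, 0/1 + 1/1*3/10) = [1/10, 3/10)
  'b': [0/1 + 1/1*3/10, 0/1 + 1/1*4/5) = [3/10, 4/5)
  'a': [0/1 + 1/1*4/5, 0/1 + 1/1*1/1) = [4/5, 1/1)
  emit 'd', narrow to [0/1, 1/10)
Step 2: interval [0/1, 1/10), width = 1/10 - 0/1 = 1/10
  'd': [0/1 + 1/10*0/1, 0/1 + 1/10*1/10) = [0/1, 1/100)
  'e': [0/1 + 1/10*1/10, 0/1 + 1/10*3/10) = [1/100, 3/100) <- contains code 59/5000
  'b': [0/1 + 1/10*3/10, 0/1 + 1/10*4/5) = [3/100, 2/25)
  'a': [0/1 + 1/10*4/5, 0/1 + 1/10*1/1) = [2/25, 1/10)
  emit 'e', narrow to [1/100, 3/100)
Step 3: interval [1/100, 3/100), width = 3/100 - 1/100 = 1/50
  'd': [1/100 + 1/50*0/1, 1/100 + 1/50*1/10) = [1/100, 3/250) <- contains code 59/5000
  'e': [1/100 + 1/50*1/10, 1/100 + 1/50*3/10) = [3/250, 2/125)
  'b': [1/100 + 1/50*3/10, 1/100 + 1/50*4/5) = [2/125, 13/500)
  'a': [1/100 + 1/50*4/5, 1/100 + 1/50*1/1) = [13/500, 3/100)
  emit 'd', narrow to [1/100, 3/250)
Step 4: interval [1/100, 3/250), width = 3/250 - 1/100 = 1/500
  'd': [1/100 + 1/500*0/1, 1/100 + 1/500*1/10) = [1/100, 51/5000)
  'e': [1/100 + 1/500*1/10, 1/100 + 1/500*3/10) = [51/5000, 53/5000)
  'b': [1/100 + 1/500*3/10, 1/100 + 1/500*4/5) = [53/5000, 29/2500)
  'a': [1/100 + 1/500*4/5, 1/100 + 1/500*1/1) = [29/2500, 3/250) <- contains code 59/5000
  emit 'a', narrow to [29/2500, 3/250)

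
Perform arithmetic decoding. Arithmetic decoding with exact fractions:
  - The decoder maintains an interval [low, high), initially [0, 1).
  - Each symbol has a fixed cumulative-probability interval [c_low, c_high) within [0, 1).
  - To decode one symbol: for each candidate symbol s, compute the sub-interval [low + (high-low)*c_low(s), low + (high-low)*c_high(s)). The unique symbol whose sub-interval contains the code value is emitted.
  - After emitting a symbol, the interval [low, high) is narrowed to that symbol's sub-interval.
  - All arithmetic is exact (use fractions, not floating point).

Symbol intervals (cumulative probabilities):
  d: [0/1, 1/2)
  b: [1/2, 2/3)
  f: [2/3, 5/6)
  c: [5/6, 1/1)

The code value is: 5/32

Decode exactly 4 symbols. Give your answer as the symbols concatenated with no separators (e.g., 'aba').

Answer: ddbf

Derivation:
Step 1: interval [0/1, 1/1), width = 1/1 - 0/1 = 1/1
  'd': [0/1 + 1/1*0/1, 0/1 + 1/1*1/2) = [0/1, 1/2) <- contains code 5/32
  'b': [0/1 + 1/1*1/2, 0/1 + 1/1*2/3) = [1/2, 2/3)
  'f': [0/1 + 1/1*2/3, 0/1 + 1/1*5/6) = [2/3, 5/6)
  'c': [0/1 + 1/1*5/6, 0/1 + 1/1*1/1) = [5/6, 1/1)
  emit 'd', narrow to [0/1, 1/2)
Step 2: interval [0/1, 1/2), width = 1/2 - 0/1 = 1/2
  'd': [0/1 + 1/2*0/1, 0/1 + 1/2*1/2) = [0/1, 1/4) <- contains code 5/32
  'b': [0/1 + 1/2*1/2, 0/1 + 1/2*2/3) = [1/4, 1/3)
  'f': [0/1 + 1/2*2/3, 0/1 + 1/2*5/6) = [1/3, 5/12)
  'c': [0/1 + 1/2*5/6, 0/1 + 1/2*1/1) = [5/12, 1/2)
  emit 'd', narrow to [0/1, 1/4)
Step 3: interval [0/1, 1/4), width = 1/4 - 0/1 = 1/4
  'd': [0/1 + 1/4*0/1, 0/1 + 1/4*1/2) = [0/1, 1/8)
  'b': [0/1 + 1/4*1/2, 0/1 + 1/4*2/3) = [1/8, 1/6) <- contains code 5/32
  'f': [0/1 + 1/4*2/3, 0/1 + 1/4*5/6) = [1/6, 5/24)
  'c': [0/1 + 1/4*5/6, 0/1 + 1/4*1/1) = [5/24, 1/4)
  emit 'b', narrow to [1/8, 1/6)
Step 4: interval [1/8, 1/6), width = 1/6 - 1/8 = 1/24
  'd': [1/8 + 1/24*0/1, 1/8 + 1/24*1/2) = [1/8, 7/48)
  'b': [1/8 + 1/24*1/2, 1/8 + 1/24*2/3) = [7/48, 11/72)
  'f': [1/8 + 1/24*2/3, 1/8 + 1/24*5/6) = [11/72, 23/144) <- contains code 5/32
  'c': [1/8 + 1/24*5/6, 1/8 + 1/24*1/1) = [23/144, 1/6)
  emit 'f', narrow to [11/72, 23/144)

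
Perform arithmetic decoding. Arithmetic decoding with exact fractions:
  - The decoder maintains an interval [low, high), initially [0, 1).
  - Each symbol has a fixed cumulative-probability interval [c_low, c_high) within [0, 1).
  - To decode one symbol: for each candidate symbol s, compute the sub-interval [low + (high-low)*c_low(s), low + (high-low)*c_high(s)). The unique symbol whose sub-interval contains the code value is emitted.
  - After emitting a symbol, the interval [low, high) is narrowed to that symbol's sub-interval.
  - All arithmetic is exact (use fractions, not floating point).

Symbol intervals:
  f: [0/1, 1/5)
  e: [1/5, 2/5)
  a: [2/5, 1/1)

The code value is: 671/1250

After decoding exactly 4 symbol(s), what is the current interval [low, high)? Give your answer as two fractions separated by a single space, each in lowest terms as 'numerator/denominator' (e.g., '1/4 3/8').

Answer: 331/625 68/125

Derivation:
Step 1: interval [0/1, 1/1), width = 1/1 - 0/1 = 1/1
  'f': [0/1 + 1/1*0/1, 0/1 + 1/1*1/5) = [0/1, 1/5)
  'e': [0/1 + 1/1*1/5, 0/1 + 1/1*2/5) = [1/5, 2/5)
  'a': [0/1 + 1/1*2/5, 0/1 + 1/1*1/1) = [2/5, 1/1) <- contains code 671/1250
  emit 'a', narrow to [2/5, 1/1)
Step 2: interval [2/5, 1/1), width = 1/1 - 2/5 = 3/5
  'f': [2/5 + 3/5*0/1, 2/5 + 3/5*1/5) = [2/5, 13/25)
  'e': [2/5 + 3/5*1/5, 2/5 + 3/5*2/5) = [13/25, 16/25) <- contains code 671/1250
  'a': [2/5 + 3/5*2/5, 2/5 + 3/5*1/1) = [16/25, 1/1)
  emit 'e', narrow to [13/25, 16/25)
Step 3: interval [13/25, 16/25), width = 16/25 - 13/25 = 3/25
  'f': [13/25 + 3/25*0/1, 13/25 + 3/25*1/5) = [13/25, 68/125) <- contains code 671/1250
  'e': [13/25 + 3/25*1/5, 13/25 + 3/25*2/5) = [68/125, 71/125)
  'a': [13/25 + 3/25*2/5, 13/25 + 3/25*1/1) = [71/125, 16/25)
  emit 'f', narrow to [13/25, 68/125)
Step 4: interval [13/25, 68/125), width = 68/125 - 13/25 = 3/125
  'f': [13/25 + 3/125*0/1, 13/25 + 3/125*1/5) = [13/25, 328/625)
  'e': [13/25 + 3/125*1/5, 13/25 + 3/125*2/5) = [328/625, 331/625)
  'a': [13/25 + 3/125*2/5, 13/25 + 3/125*1/1) = [331/625, 68/125) <- contains code 671/1250
  emit 'a', narrow to [331/625, 68/125)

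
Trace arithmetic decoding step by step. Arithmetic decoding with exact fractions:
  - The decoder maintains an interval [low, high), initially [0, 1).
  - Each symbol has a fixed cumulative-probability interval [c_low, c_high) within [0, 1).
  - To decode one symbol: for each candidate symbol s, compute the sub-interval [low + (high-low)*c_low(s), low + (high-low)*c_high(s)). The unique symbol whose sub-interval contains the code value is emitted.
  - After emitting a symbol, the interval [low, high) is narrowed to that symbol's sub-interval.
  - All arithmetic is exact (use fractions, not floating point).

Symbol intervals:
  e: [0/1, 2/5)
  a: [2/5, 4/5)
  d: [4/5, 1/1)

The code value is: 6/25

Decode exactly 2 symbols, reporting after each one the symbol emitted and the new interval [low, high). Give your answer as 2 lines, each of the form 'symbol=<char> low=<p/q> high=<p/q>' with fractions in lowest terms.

Answer: symbol=e low=0/1 high=2/5
symbol=a low=4/25 high=8/25

Derivation:
Step 1: interval [0/1, 1/1), width = 1/1 - 0/1 = 1/1
  'e': [0/1 + 1/1*0/1, 0/1 + 1/1*2/5) = [0/1, 2/5) <- contains code 6/25
  'a': [0/1 + 1/1*2/5, 0/1 + 1/1*4/5) = [2/5, 4/5)
  'd': [0/1 + 1/1*4/5, 0/1 + 1/1*1/1) = [4/5, 1/1)
  emit 'e', narrow to [0/1, 2/5)
Step 2: interval [0/1, 2/5), width = 2/5 - 0/1 = 2/5
  'e': [0/1 + 2/5*0/1, 0/1 + 2/5*2/5) = [0/1, 4/25)
  'a': [0/1 + 2/5*2/5, 0/1 + 2/5*4/5) = [4/25, 8/25) <- contains code 6/25
  'd': [0/1 + 2/5*4/5, 0/1 + 2/5*1/1) = [8/25, 2/5)
  emit 'a', narrow to [4/25, 8/25)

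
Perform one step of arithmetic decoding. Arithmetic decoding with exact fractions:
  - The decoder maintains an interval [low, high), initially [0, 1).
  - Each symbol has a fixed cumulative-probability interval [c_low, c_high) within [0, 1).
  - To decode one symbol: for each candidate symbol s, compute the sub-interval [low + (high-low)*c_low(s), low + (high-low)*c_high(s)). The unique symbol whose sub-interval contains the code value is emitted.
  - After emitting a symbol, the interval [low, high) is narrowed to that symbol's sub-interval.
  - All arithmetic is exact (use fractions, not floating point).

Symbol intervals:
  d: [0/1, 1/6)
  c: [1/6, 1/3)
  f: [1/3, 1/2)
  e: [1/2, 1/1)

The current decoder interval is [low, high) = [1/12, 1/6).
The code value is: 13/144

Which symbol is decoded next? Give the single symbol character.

Answer: d

Derivation:
Interval width = high − low = 1/6 − 1/12 = 1/12
Scaled code = (code − low) / width = (13/144 − 1/12) / 1/12 = 1/12
  d: [0/1, 1/6) ← scaled code falls here ✓
  c: [1/6, 1/3) 
  f: [1/3, 1/2) 
  e: [1/2, 1/1) 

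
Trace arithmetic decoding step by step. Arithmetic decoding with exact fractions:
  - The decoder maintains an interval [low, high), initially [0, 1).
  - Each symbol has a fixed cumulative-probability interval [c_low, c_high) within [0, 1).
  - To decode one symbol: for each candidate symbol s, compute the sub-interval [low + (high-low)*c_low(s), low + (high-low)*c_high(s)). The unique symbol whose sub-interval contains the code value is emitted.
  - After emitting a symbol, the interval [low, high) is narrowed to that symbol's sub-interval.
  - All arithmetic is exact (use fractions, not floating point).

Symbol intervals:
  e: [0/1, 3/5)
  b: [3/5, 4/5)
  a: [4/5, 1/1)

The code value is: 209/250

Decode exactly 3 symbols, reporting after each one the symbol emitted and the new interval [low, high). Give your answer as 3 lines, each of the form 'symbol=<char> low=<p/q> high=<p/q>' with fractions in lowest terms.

Step 1: interval [0/1, 1/1), width = 1/1 - 0/1 = 1/1
  'e': [0/1 + 1/1*0/1, 0/1 + 1/1*3/5) = [0/1, 3/5)
  'b': [0/1 + 1/1*3/5, 0/1 + 1/1*4/5) = [3/5, 4/5)
  'a': [0/1 + 1/1*4/5, 0/1 + 1/1*1/1) = [4/5, 1/1) <- contains code 209/250
  emit 'a', narrow to [4/5, 1/1)
Step 2: interval [4/5, 1/1), width = 1/1 - 4/5 = 1/5
  'e': [4/5 + 1/5*0/1, 4/5 + 1/5*3/5) = [4/5, 23/25) <- contains code 209/250
  'b': [4/5 + 1/5*3/5, 4/5 + 1/5*4/5) = [23/25, 24/25)
  'a': [4/5 + 1/5*4/5, 4/5 + 1/5*1/1) = [24/25, 1/1)
  emit 'e', narrow to [4/5, 23/25)
Step 3: interval [4/5, 23/25), width = 23/25 - 4/5 = 3/25
  'e': [4/5 + 3/25*0/1, 4/5 + 3/25*3/5) = [4/5, 109/125) <- contains code 209/250
  'b': [4/5 + 3/25*3/5, 4/5 + 3/25*4/5) = [109/125, 112/125)
  'a': [4/5 + 3/25*4/5, 4/5 + 3/25*1/1) = [112/125, 23/25)
  emit 'e', narrow to [4/5, 109/125)

Answer: symbol=a low=4/5 high=1/1
symbol=e low=4/5 high=23/25
symbol=e low=4/5 high=109/125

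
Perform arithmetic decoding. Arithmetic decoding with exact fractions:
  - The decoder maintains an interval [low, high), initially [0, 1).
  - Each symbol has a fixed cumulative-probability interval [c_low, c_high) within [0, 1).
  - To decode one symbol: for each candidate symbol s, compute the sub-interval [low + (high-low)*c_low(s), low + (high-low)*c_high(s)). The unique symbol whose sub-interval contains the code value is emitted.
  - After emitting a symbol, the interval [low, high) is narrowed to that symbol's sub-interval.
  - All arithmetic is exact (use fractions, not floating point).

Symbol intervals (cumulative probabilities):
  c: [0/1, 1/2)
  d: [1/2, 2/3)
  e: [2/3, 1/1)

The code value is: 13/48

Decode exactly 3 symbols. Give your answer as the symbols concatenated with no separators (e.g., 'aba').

Step 1: interval [0/1, 1/1), width = 1/1 - 0/1 = 1/1
  'c': [0/1 + 1/1*0/1, 0/1 + 1/1*1/2) = [0/1, 1/2) <- contains code 13/48
  'd': [0/1 + 1/1*1/2, 0/1 + 1/1*2/3) = [1/2, 2/3)
  'e': [0/1 + 1/1*2/3, 0/1 + 1/1*1/1) = [2/3, 1/1)
  emit 'c', narrow to [0/1, 1/2)
Step 2: interval [0/1, 1/2), width = 1/2 - 0/1 = 1/2
  'c': [0/1 + 1/2*0/1, 0/1 + 1/2*1/2) = [0/1, 1/4)
  'd': [0/1 + 1/2*1/2, 0/1 + 1/2*2/3) = [1/4, 1/3) <- contains code 13/48
  'e': [0/1 + 1/2*2/3, 0/1 + 1/2*1/1) = [1/3, 1/2)
  emit 'd', narrow to [1/4, 1/3)
Step 3: interval [1/4, 1/3), width = 1/3 - 1/4 = 1/12
  'c': [1/4 + 1/12*0/1, 1/4 + 1/12*1/2) = [1/4, 7/24) <- contains code 13/48
  'd': [1/4 + 1/12*1/2, 1/4 + 1/12*2/3) = [7/24, 11/36)
  'e': [1/4 + 1/12*2/3, 1/4 + 1/12*1/1) = [11/36, 1/3)
  emit 'c', narrow to [1/4, 7/24)

Answer: cdc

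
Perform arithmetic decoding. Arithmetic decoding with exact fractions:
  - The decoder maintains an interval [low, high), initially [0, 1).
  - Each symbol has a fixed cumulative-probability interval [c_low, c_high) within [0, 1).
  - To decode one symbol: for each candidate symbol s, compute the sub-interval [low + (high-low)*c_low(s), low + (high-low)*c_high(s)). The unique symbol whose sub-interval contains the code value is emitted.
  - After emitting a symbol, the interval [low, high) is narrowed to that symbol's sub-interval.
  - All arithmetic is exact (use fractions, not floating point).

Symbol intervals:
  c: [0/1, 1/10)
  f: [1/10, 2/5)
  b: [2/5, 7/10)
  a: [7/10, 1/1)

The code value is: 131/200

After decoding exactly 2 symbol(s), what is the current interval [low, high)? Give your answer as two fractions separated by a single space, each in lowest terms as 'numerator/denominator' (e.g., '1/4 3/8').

Answer: 61/100 7/10

Derivation:
Step 1: interval [0/1, 1/1), width = 1/1 - 0/1 = 1/1
  'c': [0/1 + 1/1*0/1, 0/1 + 1/1*1/10) = [0/1, 1/10)
  'f': [0/1 + 1/1*1/10, 0/1 + 1/1*2/5) = [1/10, 2/5)
  'b': [0/1 + 1/1*2/5, 0/1 + 1/1*7/10) = [2/5, 7/10) <- contains code 131/200
  'a': [0/1 + 1/1*7/10, 0/1 + 1/1*1/1) = [7/10, 1/1)
  emit 'b', narrow to [2/5, 7/10)
Step 2: interval [2/5, 7/10), width = 7/10 - 2/5 = 3/10
  'c': [2/5 + 3/10*0/1, 2/5 + 3/10*1/10) = [2/5, 43/100)
  'f': [2/5 + 3/10*1/10, 2/5 + 3/10*2/5) = [43/100, 13/25)
  'b': [2/5 + 3/10*2/5, 2/5 + 3/10*7/10) = [13/25, 61/100)
  'a': [2/5 + 3/10*7/10, 2/5 + 3/10*1/1) = [61/100, 7/10) <- contains code 131/200
  emit 'a', narrow to [61/100, 7/10)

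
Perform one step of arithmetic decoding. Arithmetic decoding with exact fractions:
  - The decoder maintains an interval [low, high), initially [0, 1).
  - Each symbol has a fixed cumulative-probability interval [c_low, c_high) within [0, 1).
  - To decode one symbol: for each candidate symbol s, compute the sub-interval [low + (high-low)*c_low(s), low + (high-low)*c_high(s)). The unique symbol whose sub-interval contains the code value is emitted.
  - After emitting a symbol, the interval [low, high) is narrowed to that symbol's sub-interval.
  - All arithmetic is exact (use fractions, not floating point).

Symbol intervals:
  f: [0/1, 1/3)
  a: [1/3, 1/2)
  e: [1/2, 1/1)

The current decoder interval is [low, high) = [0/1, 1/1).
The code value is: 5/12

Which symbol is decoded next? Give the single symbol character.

Interval width = high − low = 1/1 − 0/1 = 1/1
Scaled code = (code − low) / width = (5/12 − 0/1) / 1/1 = 5/12
  f: [0/1, 1/3) 
  a: [1/3, 1/2) ← scaled code falls here ✓
  e: [1/2, 1/1) 

Answer: a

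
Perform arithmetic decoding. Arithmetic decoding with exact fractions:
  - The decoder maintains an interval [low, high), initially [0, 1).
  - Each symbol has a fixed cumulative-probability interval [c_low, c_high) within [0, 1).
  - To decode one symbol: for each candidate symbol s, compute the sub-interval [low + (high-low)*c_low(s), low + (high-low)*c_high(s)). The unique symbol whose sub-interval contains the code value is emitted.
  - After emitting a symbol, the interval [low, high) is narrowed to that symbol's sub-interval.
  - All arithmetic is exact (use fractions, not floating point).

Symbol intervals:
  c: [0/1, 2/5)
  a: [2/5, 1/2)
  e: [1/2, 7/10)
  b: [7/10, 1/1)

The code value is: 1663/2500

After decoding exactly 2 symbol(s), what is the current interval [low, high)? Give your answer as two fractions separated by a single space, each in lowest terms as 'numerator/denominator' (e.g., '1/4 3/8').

Answer: 16/25 7/10

Derivation:
Step 1: interval [0/1, 1/1), width = 1/1 - 0/1 = 1/1
  'c': [0/1 + 1/1*0/1, 0/1 + 1/1*2/5) = [0/1, 2/5)
  'a': [0/1 + 1/1*2/5, 0/1 + 1/1*1/2) = [2/5, 1/2)
  'e': [0/1 + 1/1*1/2, 0/1 + 1/1*7/10) = [1/2, 7/10) <- contains code 1663/2500
  'b': [0/1 + 1/1*7/10, 0/1 + 1/1*1/1) = [7/10, 1/1)
  emit 'e', narrow to [1/2, 7/10)
Step 2: interval [1/2, 7/10), width = 7/10 - 1/2 = 1/5
  'c': [1/2 + 1/5*0/1, 1/2 + 1/5*2/5) = [1/2, 29/50)
  'a': [1/2 + 1/5*2/5, 1/2 + 1/5*1/2) = [29/50, 3/5)
  'e': [1/2 + 1/5*1/2, 1/2 + 1/5*7/10) = [3/5, 16/25)
  'b': [1/2 + 1/5*7/10, 1/2 + 1/5*1/1) = [16/25, 7/10) <- contains code 1663/2500
  emit 'b', narrow to [16/25, 7/10)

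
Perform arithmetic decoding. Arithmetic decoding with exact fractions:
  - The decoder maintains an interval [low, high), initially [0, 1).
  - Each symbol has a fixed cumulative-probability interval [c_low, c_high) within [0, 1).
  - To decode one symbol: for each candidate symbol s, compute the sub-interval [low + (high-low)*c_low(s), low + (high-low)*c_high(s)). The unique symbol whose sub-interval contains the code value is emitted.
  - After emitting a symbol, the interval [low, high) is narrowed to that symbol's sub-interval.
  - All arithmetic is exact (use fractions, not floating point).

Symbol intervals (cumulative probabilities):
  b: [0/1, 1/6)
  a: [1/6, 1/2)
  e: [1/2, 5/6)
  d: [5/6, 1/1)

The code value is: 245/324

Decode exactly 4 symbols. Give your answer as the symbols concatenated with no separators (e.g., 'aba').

Answer: eeed

Derivation:
Step 1: interval [0/1, 1/1), width = 1/1 - 0/1 = 1/1
  'b': [0/1 + 1/1*0/1, 0/1 + 1/1*1/6) = [0/1, 1/6)
  'a': [0/1 + 1/1*1/6, 0/1 + 1/1*1/2) = [1/6, 1/2)
  'e': [0/1 + 1/1*1/2, 0/1 + 1/1*5/6) = [1/2, 5/6) <- contains code 245/324
  'd': [0/1 + 1/1*5/6, 0/1 + 1/1*1/1) = [5/6, 1/1)
  emit 'e', narrow to [1/2, 5/6)
Step 2: interval [1/2, 5/6), width = 5/6 - 1/2 = 1/3
  'b': [1/2 + 1/3*0/1, 1/2 + 1/3*1/6) = [1/2, 5/9)
  'a': [1/2 + 1/3*1/6, 1/2 + 1/3*1/2) = [5/9, 2/3)
  'e': [1/2 + 1/3*1/2, 1/2 + 1/3*5/6) = [2/3, 7/9) <- contains code 245/324
  'd': [1/2 + 1/3*5/6, 1/2 + 1/3*1/1) = [7/9, 5/6)
  emit 'e', narrow to [2/3, 7/9)
Step 3: interval [2/3, 7/9), width = 7/9 - 2/3 = 1/9
  'b': [2/3 + 1/9*0/1, 2/3 + 1/9*1/6) = [2/3, 37/54)
  'a': [2/3 + 1/9*1/6, 2/3 + 1/9*1/2) = [37/54, 13/18)
  'e': [2/3 + 1/9*1/2, 2/3 + 1/9*5/6) = [13/18, 41/54) <- contains code 245/324
  'd': [2/3 + 1/9*5/6, 2/3 + 1/9*1/1) = [41/54, 7/9)
  emit 'e', narrow to [13/18, 41/54)
Step 4: interval [13/18, 41/54), width = 41/54 - 13/18 = 1/27
  'b': [13/18 + 1/27*0/1, 13/18 + 1/27*1/6) = [13/18, 59/81)
  'a': [13/18 + 1/27*1/6, 13/18 + 1/27*1/2) = [59/81, 20/27)
  'e': [13/18 + 1/27*1/2, 13/18 + 1/27*5/6) = [20/27, 61/81)
  'd': [13/18 + 1/27*5/6, 13/18 + 1/27*1/1) = [61/81, 41/54) <- contains code 245/324
  emit 'd', narrow to [61/81, 41/54)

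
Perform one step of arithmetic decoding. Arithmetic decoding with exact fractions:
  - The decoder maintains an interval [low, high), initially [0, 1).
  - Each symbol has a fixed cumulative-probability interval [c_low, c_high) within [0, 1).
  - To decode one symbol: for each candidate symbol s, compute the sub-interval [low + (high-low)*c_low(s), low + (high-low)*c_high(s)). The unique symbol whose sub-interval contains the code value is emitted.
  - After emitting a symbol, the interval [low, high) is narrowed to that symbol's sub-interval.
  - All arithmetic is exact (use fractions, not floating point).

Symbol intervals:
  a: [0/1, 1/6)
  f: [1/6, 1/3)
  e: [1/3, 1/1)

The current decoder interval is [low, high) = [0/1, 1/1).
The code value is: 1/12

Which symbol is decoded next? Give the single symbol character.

Interval width = high − low = 1/1 − 0/1 = 1/1
Scaled code = (code − low) / width = (1/12 − 0/1) / 1/1 = 1/12
  a: [0/1, 1/6) ← scaled code falls here ✓
  f: [1/6, 1/3) 
  e: [1/3, 1/1) 

Answer: a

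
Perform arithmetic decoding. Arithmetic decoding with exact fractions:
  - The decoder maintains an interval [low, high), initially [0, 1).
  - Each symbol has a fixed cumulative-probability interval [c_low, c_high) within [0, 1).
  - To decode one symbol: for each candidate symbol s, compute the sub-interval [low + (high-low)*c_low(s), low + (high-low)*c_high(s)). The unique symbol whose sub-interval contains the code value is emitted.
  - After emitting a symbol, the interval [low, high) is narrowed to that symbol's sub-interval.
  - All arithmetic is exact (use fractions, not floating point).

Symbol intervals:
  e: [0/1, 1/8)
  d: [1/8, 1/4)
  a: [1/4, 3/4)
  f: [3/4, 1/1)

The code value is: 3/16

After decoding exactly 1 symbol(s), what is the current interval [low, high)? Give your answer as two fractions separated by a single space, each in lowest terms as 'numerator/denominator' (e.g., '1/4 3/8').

Step 1: interval [0/1, 1/1), width = 1/1 - 0/1 = 1/1
  'e': [0/1 + 1/1*0/1, 0/1 + 1/1*1/8) = [0/1, 1/8)
  'd': [0/1 + 1/1*1/8, 0/1 + 1/1*1/4) = [1/8, 1/4) <- contains code 3/16
  'a': [0/1 + 1/1*1/4, 0/1 + 1/1*3/4) = [1/4, 3/4)
  'f': [0/1 + 1/1*3/4, 0/1 + 1/1*1/1) = [3/4, 1/1)
  emit 'd', narrow to [1/8, 1/4)

Answer: 1/8 1/4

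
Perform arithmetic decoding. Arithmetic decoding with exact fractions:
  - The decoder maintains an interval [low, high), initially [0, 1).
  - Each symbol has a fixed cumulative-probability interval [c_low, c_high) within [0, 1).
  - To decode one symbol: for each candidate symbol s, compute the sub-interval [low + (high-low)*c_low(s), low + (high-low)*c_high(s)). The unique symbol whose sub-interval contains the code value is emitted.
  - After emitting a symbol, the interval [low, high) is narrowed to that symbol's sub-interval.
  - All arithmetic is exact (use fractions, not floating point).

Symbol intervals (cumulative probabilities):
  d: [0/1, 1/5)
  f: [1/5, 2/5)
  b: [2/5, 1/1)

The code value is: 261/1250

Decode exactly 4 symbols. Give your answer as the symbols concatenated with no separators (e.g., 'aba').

Answer: fdfd

Derivation:
Step 1: interval [0/1, 1/1), width = 1/1 - 0/1 = 1/1
  'd': [0/1 + 1/1*0/1, 0/1 + 1/1*1/5) = [0/1, 1/5)
  'f': [0/1 + 1/1*1/5, 0/1 + 1/1*2/5) = [1/5, 2/5) <- contains code 261/1250
  'b': [0/1 + 1/1*2/5, 0/1 + 1/1*1/1) = [2/5, 1/1)
  emit 'f', narrow to [1/5, 2/5)
Step 2: interval [1/5, 2/5), width = 2/5 - 1/5 = 1/5
  'd': [1/5 + 1/5*0/1, 1/5 + 1/5*1/5) = [1/5, 6/25) <- contains code 261/1250
  'f': [1/5 + 1/5*1/5, 1/5 + 1/5*2/5) = [6/25, 7/25)
  'b': [1/5 + 1/5*2/5, 1/5 + 1/5*1/1) = [7/25, 2/5)
  emit 'd', narrow to [1/5, 6/25)
Step 3: interval [1/5, 6/25), width = 6/25 - 1/5 = 1/25
  'd': [1/5 + 1/25*0/1, 1/5 + 1/25*1/5) = [1/5, 26/125)
  'f': [1/5 + 1/25*1/5, 1/5 + 1/25*2/5) = [26/125, 27/125) <- contains code 261/1250
  'b': [1/5 + 1/25*2/5, 1/5 + 1/25*1/1) = [27/125, 6/25)
  emit 'f', narrow to [26/125, 27/125)
Step 4: interval [26/125, 27/125), width = 27/125 - 26/125 = 1/125
  'd': [26/125 + 1/125*0/1, 26/125 + 1/125*1/5) = [26/125, 131/625) <- contains code 261/1250
  'f': [26/125 + 1/125*1/5, 26/125 + 1/125*2/5) = [131/625, 132/625)
  'b': [26/125 + 1/125*2/5, 26/125 + 1/125*1/1) = [132/625, 27/125)
  emit 'd', narrow to [26/125, 131/625)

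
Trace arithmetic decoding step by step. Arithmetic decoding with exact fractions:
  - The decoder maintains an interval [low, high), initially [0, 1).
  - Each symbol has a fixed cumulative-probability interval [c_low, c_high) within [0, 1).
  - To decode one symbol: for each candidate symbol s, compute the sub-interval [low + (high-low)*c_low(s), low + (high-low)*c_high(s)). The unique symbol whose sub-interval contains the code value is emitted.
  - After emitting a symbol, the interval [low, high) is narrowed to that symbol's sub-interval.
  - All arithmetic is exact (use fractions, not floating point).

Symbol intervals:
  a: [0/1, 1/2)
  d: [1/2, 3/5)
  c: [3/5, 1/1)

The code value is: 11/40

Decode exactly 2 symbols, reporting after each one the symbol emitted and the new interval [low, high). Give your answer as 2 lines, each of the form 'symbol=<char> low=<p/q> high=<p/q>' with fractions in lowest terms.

Answer: symbol=a low=0/1 high=1/2
symbol=d low=1/4 high=3/10

Derivation:
Step 1: interval [0/1, 1/1), width = 1/1 - 0/1 = 1/1
  'a': [0/1 + 1/1*0/1, 0/1 + 1/1*1/2) = [0/1, 1/2) <- contains code 11/40
  'd': [0/1 + 1/1*1/2, 0/1 + 1/1*3/5) = [1/2, 3/5)
  'c': [0/1 + 1/1*3/5, 0/1 + 1/1*1/1) = [3/5, 1/1)
  emit 'a', narrow to [0/1, 1/2)
Step 2: interval [0/1, 1/2), width = 1/2 - 0/1 = 1/2
  'a': [0/1 + 1/2*0/1, 0/1 + 1/2*1/2) = [0/1, 1/4)
  'd': [0/1 + 1/2*1/2, 0/1 + 1/2*3/5) = [1/4, 3/10) <- contains code 11/40
  'c': [0/1 + 1/2*3/5, 0/1 + 1/2*1/1) = [3/10, 1/2)
  emit 'd', narrow to [1/4, 3/10)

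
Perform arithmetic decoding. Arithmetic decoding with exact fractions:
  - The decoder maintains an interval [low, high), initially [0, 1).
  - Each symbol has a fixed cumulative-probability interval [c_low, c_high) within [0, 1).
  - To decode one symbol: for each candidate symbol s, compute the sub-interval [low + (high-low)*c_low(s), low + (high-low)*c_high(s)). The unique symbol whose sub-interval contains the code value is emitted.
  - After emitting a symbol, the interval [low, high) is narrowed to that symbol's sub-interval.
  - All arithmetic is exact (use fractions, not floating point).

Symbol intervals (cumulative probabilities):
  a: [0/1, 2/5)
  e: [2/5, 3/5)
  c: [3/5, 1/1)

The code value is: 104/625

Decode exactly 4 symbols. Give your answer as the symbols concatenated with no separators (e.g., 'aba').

Step 1: interval [0/1, 1/1), width = 1/1 - 0/1 = 1/1
  'a': [0/1 + 1/1*0/1, 0/1 + 1/1*2/5) = [0/1, 2/5) <- contains code 104/625
  'e': [0/1 + 1/1*2/5, 0/1 + 1/1*3/5) = [2/5, 3/5)
  'c': [0/1 + 1/1*3/5, 0/1 + 1/1*1/1) = [3/5, 1/1)
  emit 'a', narrow to [0/1, 2/5)
Step 2: interval [0/1, 2/5), width = 2/5 - 0/1 = 2/5
  'a': [0/1 + 2/5*0/1, 0/1 + 2/5*2/5) = [0/1, 4/25)
  'e': [0/1 + 2/5*2/5, 0/1 + 2/5*3/5) = [4/25, 6/25) <- contains code 104/625
  'c': [0/1 + 2/5*3/5, 0/1 + 2/5*1/1) = [6/25, 2/5)
  emit 'e', narrow to [4/25, 6/25)
Step 3: interval [4/25, 6/25), width = 6/25 - 4/25 = 2/25
  'a': [4/25 + 2/25*0/1, 4/25 + 2/25*2/5) = [4/25, 24/125) <- contains code 104/625
  'e': [4/25 + 2/25*2/5, 4/25 + 2/25*3/5) = [24/125, 26/125)
  'c': [4/25 + 2/25*3/5, 4/25 + 2/25*1/1) = [26/125, 6/25)
  emit 'a', narrow to [4/25, 24/125)
Step 4: interval [4/25, 24/125), width = 24/125 - 4/25 = 4/125
  'a': [4/25 + 4/125*0/1, 4/25 + 4/125*2/5) = [4/25, 108/625) <- contains code 104/625
  'e': [4/25 + 4/125*2/5, 4/25 + 4/125*3/5) = [108/625, 112/625)
  'c': [4/25 + 4/125*3/5, 4/25 + 4/125*1/1) = [112/625, 24/125)
  emit 'a', narrow to [4/25, 108/625)

Answer: aeaa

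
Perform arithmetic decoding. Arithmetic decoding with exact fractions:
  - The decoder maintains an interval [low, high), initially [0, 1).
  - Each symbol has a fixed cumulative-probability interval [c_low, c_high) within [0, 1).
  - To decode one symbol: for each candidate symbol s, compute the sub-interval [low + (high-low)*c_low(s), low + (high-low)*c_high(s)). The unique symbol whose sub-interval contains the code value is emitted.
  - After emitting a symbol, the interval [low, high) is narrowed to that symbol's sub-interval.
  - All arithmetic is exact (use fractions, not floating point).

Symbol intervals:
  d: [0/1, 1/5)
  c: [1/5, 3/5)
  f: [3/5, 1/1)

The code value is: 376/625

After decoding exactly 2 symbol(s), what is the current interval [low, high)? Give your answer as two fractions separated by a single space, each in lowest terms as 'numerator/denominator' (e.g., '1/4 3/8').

Step 1: interval [0/1, 1/1), width = 1/1 - 0/1 = 1/1
  'd': [0/1 + 1/1*0/1, 0/1 + 1/1*1/5) = [0/1, 1/5)
  'c': [0/1 + 1/1*1/5, 0/1 + 1/1*3/5) = [1/5, 3/5)
  'f': [0/1 + 1/1*3/5, 0/1 + 1/1*1/1) = [3/5, 1/1) <- contains code 376/625
  emit 'f', narrow to [3/5, 1/1)
Step 2: interval [3/5, 1/1), width = 1/1 - 3/5 = 2/5
  'd': [3/5 + 2/5*0/1, 3/5 + 2/5*1/5) = [3/5, 17/25) <- contains code 376/625
  'c': [3/5 + 2/5*1/5, 3/5 + 2/5*3/5) = [17/25, 21/25)
  'f': [3/5 + 2/5*3/5, 3/5 + 2/5*1/1) = [21/25, 1/1)
  emit 'd', narrow to [3/5, 17/25)

Answer: 3/5 17/25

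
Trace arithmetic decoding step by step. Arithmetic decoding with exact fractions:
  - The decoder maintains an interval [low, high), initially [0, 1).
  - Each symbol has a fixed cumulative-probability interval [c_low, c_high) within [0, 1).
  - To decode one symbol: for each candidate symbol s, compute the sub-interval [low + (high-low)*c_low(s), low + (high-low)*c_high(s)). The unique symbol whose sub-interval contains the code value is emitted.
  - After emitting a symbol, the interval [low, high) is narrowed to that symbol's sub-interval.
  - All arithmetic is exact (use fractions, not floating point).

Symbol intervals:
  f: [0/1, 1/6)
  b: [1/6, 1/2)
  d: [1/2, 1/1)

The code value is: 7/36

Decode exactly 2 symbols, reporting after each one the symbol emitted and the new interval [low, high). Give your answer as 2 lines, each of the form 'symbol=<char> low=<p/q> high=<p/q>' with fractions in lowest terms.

Answer: symbol=b low=1/6 high=1/2
symbol=f low=1/6 high=2/9

Derivation:
Step 1: interval [0/1, 1/1), width = 1/1 - 0/1 = 1/1
  'f': [0/1 + 1/1*0/1, 0/1 + 1/1*1/6) = [0/1, 1/6)
  'b': [0/1 + 1/1*1/6, 0/1 + 1/1*1/2) = [1/6, 1/2) <- contains code 7/36
  'd': [0/1 + 1/1*1/2, 0/1 + 1/1*1/1) = [1/2, 1/1)
  emit 'b', narrow to [1/6, 1/2)
Step 2: interval [1/6, 1/2), width = 1/2 - 1/6 = 1/3
  'f': [1/6 + 1/3*0/1, 1/6 + 1/3*1/6) = [1/6, 2/9) <- contains code 7/36
  'b': [1/6 + 1/3*1/6, 1/6 + 1/3*1/2) = [2/9, 1/3)
  'd': [1/6 + 1/3*1/2, 1/6 + 1/3*1/1) = [1/3, 1/2)
  emit 'f', narrow to [1/6, 2/9)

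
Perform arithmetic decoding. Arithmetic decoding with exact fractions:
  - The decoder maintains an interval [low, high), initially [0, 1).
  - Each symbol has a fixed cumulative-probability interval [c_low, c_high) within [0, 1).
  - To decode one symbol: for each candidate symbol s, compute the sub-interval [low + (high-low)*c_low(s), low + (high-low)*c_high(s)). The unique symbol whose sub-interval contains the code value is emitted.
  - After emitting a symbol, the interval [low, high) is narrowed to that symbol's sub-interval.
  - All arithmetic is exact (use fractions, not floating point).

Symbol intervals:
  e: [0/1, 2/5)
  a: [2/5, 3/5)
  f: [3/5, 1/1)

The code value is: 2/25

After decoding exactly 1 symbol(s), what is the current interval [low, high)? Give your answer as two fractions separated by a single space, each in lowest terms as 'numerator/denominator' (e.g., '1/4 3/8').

Step 1: interval [0/1, 1/1), width = 1/1 - 0/1 = 1/1
  'e': [0/1 + 1/1*0/1, 0/1 + 1/1*2/5) = [0/1, 2/5) <- contains code 2/25
  'a': [0/1 + 1/1*2/5, 0/1 + 1/1*3/5) = [2/5, 3/5)
  'f': [0/1 + 1/1*3/5, 0/1 + 1/1*1/1) = [3/5, 1/1)
  emit 'e', narrow to [0/1, 2/5)

Answer: 0/1 2/5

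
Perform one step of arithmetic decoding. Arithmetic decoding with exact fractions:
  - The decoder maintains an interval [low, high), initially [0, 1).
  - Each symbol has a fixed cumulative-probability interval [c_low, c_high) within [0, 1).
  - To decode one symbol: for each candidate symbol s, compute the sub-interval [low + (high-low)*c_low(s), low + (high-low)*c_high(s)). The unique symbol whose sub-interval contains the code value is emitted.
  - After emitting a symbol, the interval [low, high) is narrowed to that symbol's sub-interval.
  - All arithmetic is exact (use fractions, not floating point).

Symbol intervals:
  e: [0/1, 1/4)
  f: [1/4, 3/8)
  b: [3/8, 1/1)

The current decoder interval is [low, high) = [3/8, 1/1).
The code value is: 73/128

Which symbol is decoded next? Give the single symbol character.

Answer: f

Derivation:
Interval width = high − low = 1/1 − 3/8 = 5/8
Scaled code = (code − low) / width = (73/128 − 3/8) / 5/8 = 5/16
  e: [0/1, 1/4) 
  f: [1/4, 3/8) ← scaled code falls here ✓
  b: [3/8, 1/1) 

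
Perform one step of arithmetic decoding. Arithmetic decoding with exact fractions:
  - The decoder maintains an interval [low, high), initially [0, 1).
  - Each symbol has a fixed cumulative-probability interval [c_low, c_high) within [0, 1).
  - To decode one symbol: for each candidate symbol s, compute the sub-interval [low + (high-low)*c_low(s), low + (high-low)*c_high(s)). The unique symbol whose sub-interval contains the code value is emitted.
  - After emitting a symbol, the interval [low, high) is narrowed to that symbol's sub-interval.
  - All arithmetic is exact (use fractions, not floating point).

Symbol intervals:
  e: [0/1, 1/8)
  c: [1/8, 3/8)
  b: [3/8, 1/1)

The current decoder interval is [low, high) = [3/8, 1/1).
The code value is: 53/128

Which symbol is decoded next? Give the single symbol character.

Answer: e

Derivation:
Interval width = high − low = 1/1 − 3/8 = 5/8
Scaled code = (code − low) / width = (53/128 − 3/8) / 5/8 = 1/16
  e: [0/1, 1/8) ← scaled code falls here ✓
  c: [1/8, 3/8) 
  b: [3/8, 1/1) 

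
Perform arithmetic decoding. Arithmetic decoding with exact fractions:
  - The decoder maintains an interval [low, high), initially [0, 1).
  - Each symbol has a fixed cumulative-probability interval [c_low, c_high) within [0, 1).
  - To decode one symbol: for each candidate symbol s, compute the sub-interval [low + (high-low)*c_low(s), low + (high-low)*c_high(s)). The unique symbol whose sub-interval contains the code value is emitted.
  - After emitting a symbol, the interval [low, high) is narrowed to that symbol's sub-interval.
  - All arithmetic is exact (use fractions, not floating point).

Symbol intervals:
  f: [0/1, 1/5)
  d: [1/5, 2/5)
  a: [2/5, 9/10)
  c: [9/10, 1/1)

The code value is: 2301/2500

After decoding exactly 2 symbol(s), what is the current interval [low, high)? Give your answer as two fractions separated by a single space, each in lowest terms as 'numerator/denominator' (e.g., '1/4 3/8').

Answer: 23/25 47/50

Derivation:
Step 1: interval [0/1, 1/1), width = 1/1 - 0/1 = 1/1
  'f': [0/1 + 1/1*0/1, 0/1 + 1/1*1/5) = [0/1, 1/5)
  'd': [0/1 + 1/1*1/5, 0/1 + 1/1*2/5) = [1/5, 2/5)
  'a': [0/1 + 1/1*2/5, 0/1 + 1/1*9/10) = [2/5, 9/10)
  'c': [0/1 + 1/1*9/10, 0/1 + 1/1*1/1) = [9/10, 1/1) <- contains code 2301/2500
  emit 'c', narrow to [9/10, 1/1)
Step 2: interval [9/10, 1/1), width = 1/1 - 9/10 = 1/10
  'f': [9/10 + 1/10*0/1, 9/10 + 1/10*1/5) = [9/10, 23/25)
  'd': [9/10 + 1/10*1/5, 9/10 + 1/10*2/5) = [23/25, 47/50) <- contains code 2301/2500
  'a': [9/10 + 1/10*2/5, 9/10 + 1/10*9/10) = [47/50, 99/100)
  'c': [9/10 + 1/10*9/10, 9/10 + 1/10*1/1) = [99/100, 1/1)
  emit 'd', narrow to [23/25, 47/50)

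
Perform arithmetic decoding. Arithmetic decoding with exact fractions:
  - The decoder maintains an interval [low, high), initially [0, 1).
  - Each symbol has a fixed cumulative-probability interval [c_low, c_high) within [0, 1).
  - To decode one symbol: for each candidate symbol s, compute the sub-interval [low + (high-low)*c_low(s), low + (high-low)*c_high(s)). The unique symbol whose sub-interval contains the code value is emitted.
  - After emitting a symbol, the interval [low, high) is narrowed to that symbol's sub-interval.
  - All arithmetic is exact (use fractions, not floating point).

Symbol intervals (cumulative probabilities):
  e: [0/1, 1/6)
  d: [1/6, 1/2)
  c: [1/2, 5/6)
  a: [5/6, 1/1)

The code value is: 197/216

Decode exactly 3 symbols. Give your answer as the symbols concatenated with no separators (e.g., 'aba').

Step 1: interval [0/1, 1/1), width = 1/1 - 0/1 = 1/1
  'e': [0/1 + 1/1*0/1, 0/1 + 1/1*1/6) = [0/1, 1/6)
  'd': [0/1 + 1/1*1/6, 0/1 + 1/1*1/2) = [1/6, 1/2)
  'c': [0/1 + 1/1*1/2, 0/1 + 1/1*5/6) = [1/2, 5/6)
  'a': [0/1 + 1/1*5/6, 0/1 + 1/1*1/1) = [5/6, 1/1) <- contains code 197/216
  emit 'a', narrow to [5/6, 1/1)
Step 2: interval [5/6, 1/1), width = 1/1 - 5/6 = 1/6
  'e': [5/6 + 1/6*0/1, 5/6 + 1/6*1/6) = [5/6, 31/36)
  'd': [5/6 + 1/6*1/6, 5/6 + 1/6*1/2) = [31/36, 11/12) <- contains code 197/216
  'c': [5/6 + 1/6*1/2, 5/6 + 1/6*5/6) = [11/12, 35/36)
  'a': [5/6 + 1/6*5/6, 5/6 + 1/6*1/1) = [35/36, 1/1)
  emit 'd', narrow to [31/36, 11/12)
Step 3: interval [31/36, 11/12), width = 11/12 - 31/36 = 1/18
  'e': [31/36 + 1/18*0/1, 31/36 + 1/18*1/6) = [31/36, 47/54)
  'd': [31/36 + 1/18*1/6, 31/36 + 1/18*1/2) = [47/54, 8/9)
  'c': [31/36 + 1/18*1/2, 31/36 + 1/18*5/6) = [8/9, 49/54)
  'a': [31/36 + 1/18*5/6, 31/36 + 1/18*1/1) = [49/54, 11/12) <- contains code 197/216
  emit 'a', narrow to [49/54, 11/12)

Answer: ada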